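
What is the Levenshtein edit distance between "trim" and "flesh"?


Word 1: "trim" (length 4)
Word 2: "flesh" (length 5)
One optimal edit sequence (insert/delete/substitute each cost 1):
  1. insert 'f'  (+1)
  2. substitute 't' -> 'l'  (+1)
  3. substitute 'r' -> 'e'  (+1)
  4. substitute 'i' -> 's'  (+1)
  5. substitute 'm' -> 'h'  (+1)
Total edit operations: 5
Edit distance = 5


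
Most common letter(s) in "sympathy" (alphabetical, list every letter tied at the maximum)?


Word: "sympathy"
Letter counts:
  'a': 1
  'h': 1
  'm': 1
  'p': 1
  's': 1
  't': 1
  'y': 2
Maximum count = 2
Most frequent = 'y' (2 times each)


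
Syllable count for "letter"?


Word: "letter"
Syllable breakdown: let / ter
Counting: 2 parts
= 2 syllables


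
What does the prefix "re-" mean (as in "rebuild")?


Prefix: re-
As in: rebuild -> re- + build
Meaning = again


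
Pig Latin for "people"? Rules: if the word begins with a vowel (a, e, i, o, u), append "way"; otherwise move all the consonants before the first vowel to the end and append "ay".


Word: "people"
Starts with consonant(s) → move to end, add 'ay'
Consonant cluster: "p"
Pig Latin = "eoplepay"


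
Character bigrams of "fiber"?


Word: "fiber" (length 5)
Number of bigrams = 5 - 2 + 1 = 4
  Position 0: "fi"
  Position 1: "ib"
  Position 2: "be"
  Position 3: "er"
Bigrams = "fi", "ib", "be", "er"


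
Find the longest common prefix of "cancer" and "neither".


Word 1: "cancer"
Word 2: "neither"
Comparing from start:
  Pos 0: 'c' != 'n' (stop)
LCP = "" (length 0)


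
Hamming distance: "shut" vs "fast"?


Comparing character by character (same length = 4):
  Pos 0: 's' vs 'f' !=
  Pos 1: 'h' vs 'a' !=
  Pos 2: 'u' vs 's' !=
  Pos 3: 't' vs 't' =
Hamming distance = 3


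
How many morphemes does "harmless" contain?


Word: "harmless"
Morphemes: harm | -less
Each morpheme carries meaning
= 2 morphemes


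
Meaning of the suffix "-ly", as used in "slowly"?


Suffix: -ly
As in: slowly -> slow + -ly
Meaning = in a manner


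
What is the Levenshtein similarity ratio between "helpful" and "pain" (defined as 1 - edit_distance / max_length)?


Word 1: "helpful" (length 7)
Word 2: "pain" (length 4)
One optimal edit sequence:
  1. delete 'h'  (+1)
  2. delete 'e'  (+1)
  3. delete 'l'  (+1)
  4. keep 'p'
  5. substitute 'f' -> 'a'  (+1)
  6. substitute 'u' -> 'i'  (+1)
  7. substitute 'l' -> 'n'  (+1)
Edit distance = 6
Max length = max(7, 4) = 7
Similarity = 1 - 6/7
= 0.1429


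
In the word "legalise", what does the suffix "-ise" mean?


Suffix: -ise
Example: legalise = legal + -ise
Meaning = to make


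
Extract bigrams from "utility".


Word: "utility" (length 7)
Number of bigrams = 7 - 2 + 1 = 6
  Position 0: "ut"
  Position 1: "ti"
  Position 2: "il"
  Position 3: "li"
  Position 4: "it"
  Position 5: "ty"
Bigrams = "ut", "ti", "il", "li", "it", "ty"


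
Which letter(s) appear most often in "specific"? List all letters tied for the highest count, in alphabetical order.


Word: "specific"
Letter counts:
  'c': 2
  'e': 1
  'f': 1
  'i': 2
  'p': 1
  's': 1
Maximum count = 2
Most frequent = 'c', 'i' (2 times each)


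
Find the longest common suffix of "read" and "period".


Word 1: "read"
Word 2: "period"
Comparing from end:
  Pos -1: 'd' == 'd'
  Pos -2: 'a' != 'o' (stop)
LCS = "d" (length 1)


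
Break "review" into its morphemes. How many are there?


Word: "review"
Morphemes: re- + view
Each morpheme carries meaning
= 2 morphemes


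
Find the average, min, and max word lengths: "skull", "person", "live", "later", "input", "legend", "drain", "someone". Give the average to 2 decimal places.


Lengths: "skull"=5, "person"=6, "live"=4, "later"=5, "input"=5, "legend"=6, "drain"=5, "someone"=7
Sum = 43, Count = 8
Average = 43/8 = 5.38
= avg=5.38, min=4, max=7


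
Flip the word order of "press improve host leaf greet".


Original: "press improve host leaf greet"
Words (1..n): press | improve | host | leaf | greet
Reversed (n..1): greet | leaf | host | improve | press
Result = "greet leaf host improve press"


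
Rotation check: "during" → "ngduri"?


Word: "during", Candidate: "ngduri"
Method: check if candidate is substring of word+word
"duringduring" contains "ngduri"? Yes
Is rotation = Yes


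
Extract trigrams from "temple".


Word: "temple" (length 6)
Number of trigrams = 6 - 3 + 1 = 4
  Position 0: "tem"
  Position 1: "emp"
  Position 2: "mpl"
  Position 3: "ple"
Trigrams = "tem", "emp", "mpl", "ple"


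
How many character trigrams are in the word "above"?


Word: "above" (length 5)
Number of 3-grams = length - 3 + 1 = 5 - 3 + 1
= 3


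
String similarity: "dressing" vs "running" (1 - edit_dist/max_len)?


Word 1: "dressing" (length 8)
Word 2: "running" (length 7)
One optimal edit sequence:
  1. delete 'd'  (+1)
  2. keep 'r'
  3. substitute 'e' -> 'u'  (+1)
  4. substitute 's' -> 'n'  (+1)
  5. substitute 's' -> 'n'  (+1)
  6. keep 'i'
  7. keep 'n'
  8. keep 'g'
Edit distance = 4
Max length = max(8, 7) = 8
Similarity = 1 - 4/8
= 0.5000


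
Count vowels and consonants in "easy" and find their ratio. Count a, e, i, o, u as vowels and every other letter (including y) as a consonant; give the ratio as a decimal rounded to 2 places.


Word: "easy"
Vowels (a,e,i,o,u): 2
Consonants: 2
Ratio = 2/2
= 1.00


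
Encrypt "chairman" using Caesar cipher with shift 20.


Word: "chairman"
Shift: 20
Each letter → (letter + shift) mod 26:
  'c' (2) + 20 = 22 → 'w'
  'h' (7) + 20 = 1 → 'b'
  'a' (0) + 20 = 20 → 'u'
  'i' (8) + 20 = 2 → 'c'
  'r' (17) + 20 = 11 → 'l'
  'm' (12) + 20 = 6 → 'g'
  'a' (0) + 20 = 20 → 'u'
  'n' (13) + 20 = 7 → 'h'
Result = "wbuclguh"


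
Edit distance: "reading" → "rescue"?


Word 1: "reading" (length 7)
Word 2: "rescue" (length 6)
One optimal edit sequence (insert/delete/substitute each cost 1):
  1. keep 'r'
  2. keep 'e'
  3. delete 'a'  (+1)
  4. substitute 'd' -> 's'  (+1)
  5. substitute 'i' -> 'c'  (+1)
  6. substitute 'n' -> 'u'  (+1)
  7. substitute 'g' -> 'e'  (+1)
Total edit operations: 5
Edit distance = 5


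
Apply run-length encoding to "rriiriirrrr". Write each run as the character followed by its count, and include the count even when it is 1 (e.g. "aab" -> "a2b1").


String: "rriiriirrrr"
Scanning for consecutive runs:
  'r' x 2
  'i' x 2
  'r' x 1
  'i' x 2
  'r' x 4
RLE = "r2i2r1i2r4"


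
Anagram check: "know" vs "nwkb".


Word 1: "know" → sorted: know
Word 2: "nwkb" → sorted: bknw
Same letters? know != bknw
Anagram = No


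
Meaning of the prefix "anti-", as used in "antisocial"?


Prefix: anti-
As in: antisocial -> anti- + social
Meaning = against


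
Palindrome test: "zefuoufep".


Word: "zefuoufep"
Reversed: "pefuoufez"
Forward == Backward? zefuoufep != pefuoufez
Palindrome = No


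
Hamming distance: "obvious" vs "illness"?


Comparing character by character (same length = 7):
  Pos 0: 'o' vs 'i' !=
  Pos 1: 'b' vs 'l' !=
  Pos 2: 'v' vs 'l' !=
  Pos 3: 'i' vs 'n' !=
  Pos 4: 'o' vs 'e' !=
  Pos 5: 'u' vs 's' !=
  Pos 6: 's' vs 's' =
Hamming distance = 6


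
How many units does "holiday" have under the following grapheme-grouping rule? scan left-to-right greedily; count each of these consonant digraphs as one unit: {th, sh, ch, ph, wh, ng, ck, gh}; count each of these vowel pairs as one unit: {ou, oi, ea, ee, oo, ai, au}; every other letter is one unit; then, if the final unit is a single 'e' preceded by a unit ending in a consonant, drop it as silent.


Word: "holiday" (7 letters)
Left-to-right scan:
  (1) 'h' (letter)
  (2) 'o' (letter)
  (3) 'l' (letter)
  (4) 'i' (letter)
  (5) 'd' (letter)
  (6) 'a' (letter)
  (7) 'y' (letter)
Units from scan: 7
Sound units = 7 units


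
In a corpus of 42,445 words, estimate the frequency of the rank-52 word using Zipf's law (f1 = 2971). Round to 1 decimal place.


Zipf's law: f(r) = f(1) / r
f(1) = 2971
f(52) = 2971 / 52
= 57.1 occurrences


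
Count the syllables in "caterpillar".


Word: "caterpillar"
Syllable breakdown: cat | er | pil | lar
Counting: 4 parts
= 4 syllables


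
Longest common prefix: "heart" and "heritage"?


Word 1: "heart"
Word 2: "heritage"
Comparing from start:
  Pos 0: 'h' == 'h'
  Pos 1: 'e' == 'e'
  Pos 2: 'a' != 'r' (stop)
LCP = "he" (length 2)


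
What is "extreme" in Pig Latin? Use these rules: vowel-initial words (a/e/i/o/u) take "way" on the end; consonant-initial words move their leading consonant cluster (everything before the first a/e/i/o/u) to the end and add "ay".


Word: "extreme"
Starts with vowel → add 'way'
Pig Latin = "extremeway"


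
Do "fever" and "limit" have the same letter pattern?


Pattern of "fever": [0, 1, 2, 1, 3]
Pattern of "limit": [0, 1, 2, 1, 3]
Patterns match
Same pattern = Yes


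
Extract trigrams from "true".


Word: "true" (length 4)
Number of trigrams = 4 - 3 + 1 = 2
  Position 0: "tru"
  Position 1: "rue"
Trigrams = "tru", "rue"


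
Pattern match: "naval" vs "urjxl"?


Pattern of "naval": [0, 1, 2, 1, 3]
Pattern of "urjxl": [0, 1, 2, 3, 4]
Patterns do not match
Same pattern = No


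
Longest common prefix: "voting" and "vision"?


Word 1: "voting"
Word 2: "vision"
Comparing from start:
  Pos 0: 'v' == 'v'
  Pos 1: 'o' != 'i' (stop)
LCP = "v" (length 1)


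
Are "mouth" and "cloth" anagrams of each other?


Word 1: "mouth" → sorted: hmotu
Word 2: "cloth" → sorted: chlot
Same letters? hmotu != chlot
Anagram = No


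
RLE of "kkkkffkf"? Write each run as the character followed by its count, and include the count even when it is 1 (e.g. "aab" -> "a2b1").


String: "kkkkffkf"
Scanning for consecutive runs:
  'k' x 4
  'f' x 2
  'k' x 1
  'f' x 1
RLE = "k4f2k1f1"


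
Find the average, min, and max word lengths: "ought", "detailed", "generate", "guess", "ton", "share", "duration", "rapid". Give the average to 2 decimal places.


Lengths: "ought"=5, "detailed"=8, "generate"=8, "guess"=5, "ton"=3, "share"=5, "duration"=8, "rapid"=5
Sum = 47, Count = 8
Average = 47/8 = 5.88
= avg=5.88, min=3, max=8


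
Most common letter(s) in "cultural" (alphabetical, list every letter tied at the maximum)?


Word: "cultural"
Letter counts:
  'a': 1
  'c': 1
  'l': 2
  'r': 1
  't': 1
  'u': 2
Maximum count = 2
Most frequent = 'l', 'u' (2 times each)


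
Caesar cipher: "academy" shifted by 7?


Word: "academy"
Shift: 7
Each letter → (letter + shift) mod 26:
  'a' (0) + 7 = 7 → 'h'
  'c' (2) + 7 = 9 → 'j'
  'a' (0) + 7 = 7 → 'h'
  'd' (3) + 7 = 10 → 'k'
  'e' (4) + 7 = 11 → 'l'
  'm' (12) + 7 = 19 → 't'
  'y' (24) + 7 = 5 → 'f'
Result = "hjhkltf"


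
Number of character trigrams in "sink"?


Word: "sink" (length 4)
Number of 3-grams = length - 3 + 1 = 4 - 3 + 1
= 2


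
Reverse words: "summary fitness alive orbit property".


Original: "summary fitness alive orbit property"
Words (1..n): summary | fitness | alive | orbit | property
Reversed (n..1): property | orbit | alive | fitness | summary
Result = "property orbit alive fitness summary"


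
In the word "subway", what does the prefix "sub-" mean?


Prefix: sub-
Example: subway (sub- + way)
Meaning = under / below


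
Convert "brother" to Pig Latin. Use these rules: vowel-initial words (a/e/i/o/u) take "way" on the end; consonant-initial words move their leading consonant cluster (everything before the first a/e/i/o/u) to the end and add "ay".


Word: "brother"
Starts with consonant(s) → move to end, add 'ay'
Consonant cluster: "br"
Pig Latin = "otherbray"


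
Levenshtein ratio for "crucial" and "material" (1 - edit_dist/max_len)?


Word 1: "crucial" (length 7)
Word 2: "material" (length 8)
One optimal edit sequence:
  1. insert 'm'  (+1)
  2. substitute 'c' -> 'a'  (+1)
  3. substitute 'r' -> 't'  (+1)
  4. substitute 'u' -> 'e'  (+1)
  5. substitute 'c' -> 'r'  (+1)
  6. keep 'i'
  7. keep 'a'
  8. keep 'l'
Edit distance = 5
Max length = max(7, 8) = 8
Similarity = 1 - 5/8
= 0.3750


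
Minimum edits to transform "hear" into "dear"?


Word 1: "hear" (length 4)
Word 2: "dear" (length 4)
One optimal edit sequence (insert/delete/substitute each cost 1):
  1. substitute 'h' -> 'd'  (+1)
  2. keep 'e'
  3. keep 'a'
  4. keep 'r'
Total edit operations: 1
Edit distance = 1


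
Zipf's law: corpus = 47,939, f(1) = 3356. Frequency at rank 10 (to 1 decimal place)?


Zipf's law: f(r) = f(1) / r
f(1) = 3356
f(10) = 3356 / 10
= 335.6 occurrences


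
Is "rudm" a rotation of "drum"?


Word: "drum", Candidate: "rudm"
Method: check if candidate is substring of word+word
"drumdrum" contains "rudm"? No
Is rotation = No


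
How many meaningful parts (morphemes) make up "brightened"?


Word: "brightened"
Morphemes: bright | -en | -ed
Each morpheme carries meaning
= 3 morphemes


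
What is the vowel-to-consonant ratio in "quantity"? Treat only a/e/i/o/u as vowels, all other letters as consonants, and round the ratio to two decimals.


Word: "quantity"
Vowels (a,e,i,o,u): 3
Consonants: 5
Ratio = 3/5
= 0.60


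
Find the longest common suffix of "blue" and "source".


Word 1: "blue"
Word 2: "source"
Comparing from end:
  Pos -1: 'e' == 'e'
  Pos -2: 'u' != 'c' (stop)
LCS = "e" (length 1)


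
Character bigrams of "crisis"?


Word: "crisis" (length 6)
Number of bigrams = 6 - 2 + 1 = 5
  Position 0: "cr"
  Position 1: "ri"
  Position 2: "is"
  Position 3: "si"
  Position 4: "is"
Bigrams = "cr", "ri", "is", "si", "is"


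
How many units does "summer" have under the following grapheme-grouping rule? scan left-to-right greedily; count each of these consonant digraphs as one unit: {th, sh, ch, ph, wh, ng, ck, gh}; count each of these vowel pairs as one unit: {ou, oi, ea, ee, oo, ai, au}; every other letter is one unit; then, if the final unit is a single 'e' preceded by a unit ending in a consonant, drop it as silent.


Word: "summer" (6 letters)
Left-to-right scan:
  (1) 's' (letter)
  (2) 'u' (letter)
  (3) 'm' (letter)
  (4) 'm' (letter)
  (5) 'e' (letter)
  (6) 'r' (letter)
Units from scan: 6
Sound units = 6 units


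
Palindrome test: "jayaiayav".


Word: "jayaiayav"
Reversed: "vayaiayaj"
Forward == Backward? jayaiayav != vayaiayaj
Palindrome = No


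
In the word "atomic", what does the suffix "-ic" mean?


Suffix: -ic
Example: atomic (atom + -ic)
Meaning = relating to


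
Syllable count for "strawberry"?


Word: "strawberry"
Syllable breakdown: straw · ber · ry
Counting: 3 parts
= 3 syllables


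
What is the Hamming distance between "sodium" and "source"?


Comparing character by character (same length = 6):
  Pos 0: 's' vs 's' =
  Pos 1: 'o' vs 'o' =
  Pos 2: 'd' vs 'u' !=
  Pos 3: 'i' vs 'r' !=
  Pos 4: 'u' vs 'c' !=
  Pos 5: 'm' vs 'e' !=
Hamming distance = 4


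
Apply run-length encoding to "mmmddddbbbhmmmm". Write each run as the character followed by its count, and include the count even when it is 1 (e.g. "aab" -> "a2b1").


String: "mmmddddbbbhmmmm"
Scanning for consecutive runs:
  'm' x 3
  'd' x 4
  'b' x 3
  'h' x 1
  'm' x 4
RLE = "m3d4b3h1m4"


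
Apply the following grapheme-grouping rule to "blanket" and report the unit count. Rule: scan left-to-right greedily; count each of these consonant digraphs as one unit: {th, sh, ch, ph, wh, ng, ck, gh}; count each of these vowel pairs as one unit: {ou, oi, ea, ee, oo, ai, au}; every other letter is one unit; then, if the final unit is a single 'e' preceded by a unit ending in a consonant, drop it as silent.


Word: "blanket" (7 letters)
Left-to-right scan:
  [1] 'b' (letter)
  [2] 'l' (letter)
  [3] 'a' (letter)
  [4] 'n' (letter)
  [5] 'k' (letter)
  [6] 'e' (letter)
  [7] 't' (letter)
Units from scan: 7
Sound units = 7 units


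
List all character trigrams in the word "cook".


Word: "cook" (length 4)
Number of trigrams = 4 - 3 + 1 = 2
  Position 0: "coo"
  Position 1: "ook"
Trigrams = "coo", "ook"


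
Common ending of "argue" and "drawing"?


Word 1: "argue"
Word 2: "drawing"
Comparing from end:
  Pos -1: 'e' != 'g' (stop)
LCS = "" (length 0)


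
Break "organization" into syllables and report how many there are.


Word: "organization"
Syllable breakdown: or | gan | i | za | tion
Counting: 5 parts
= 5 syllables


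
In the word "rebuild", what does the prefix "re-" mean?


Prefix: re-
Example: rebuild = re- + build
Meaning = again


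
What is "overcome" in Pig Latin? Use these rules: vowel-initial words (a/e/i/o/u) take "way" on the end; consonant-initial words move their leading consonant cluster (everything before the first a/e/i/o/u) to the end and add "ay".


Word: "overcome"
Starts with vowel → add 'way'
Pig Latin = "overcomeway"


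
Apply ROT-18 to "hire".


Word: "hire"
Shift: 18
Each letter → (letter + shift) mod 26:
  'h' (7) + 18 = 25 → 'z'
  'i' (8) + 18 = 0 → 'a'
  'r' (17) + 18 = 9 → 'j'
  'e' (4) + 18 = 22 → 'w'
Result = "zajw"


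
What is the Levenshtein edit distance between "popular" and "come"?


Word 1: "popular" (length 7)
Word 2: "come" (length 4)
One optimal edit sequence (insert/delete/substitute each cost 1):
  1. substitute 'p' -> 'c'  (+1)
  2. keep 'o'
  3. delete 'p'  (+1)
  4. delete 'u'  (+1)
  5. delete 'l'  (+1)
  6. substitute 'a' -> 'm'  (+1)
  7. substitute 'r' -> 'e'  (+1)
Total edit operations: 6
Edit distance = 6


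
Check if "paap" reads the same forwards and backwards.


Word: "paap"
Reversed: "paap"
Forward == Backward? paap == paap
Palindrome = Yes


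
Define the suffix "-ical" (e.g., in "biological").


Suffix: -ical
Example: biological (biology + -ical, with a spelling change)
Meaning = relating to


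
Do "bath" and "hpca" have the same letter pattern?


Pattern of "bath": [0, 1, 2, 3]
Pattern of "hpca": [0, 1, 2, 3]
Patterns match
Same pattern = Yes


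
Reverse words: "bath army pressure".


Original: "bath army pressure"
Words (1..n): bath | army | pressure
Reversed (n..1): pressure | army | bath
Result = "pressure army bath"


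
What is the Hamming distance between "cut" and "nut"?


Comparing character by character (same length = 3):
  Pos 0: 'c' vs 'n' !=
  Pos 1: 'u' vs 'u' =
  Pos 2: 't' vs 't' =
Hamming distance = 1


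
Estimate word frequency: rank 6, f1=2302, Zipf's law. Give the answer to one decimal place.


Zipf's law: f(r) = f(1) / r
f(1) = 2302
f(6) = 2302 / 6
= 383.7 occurrences


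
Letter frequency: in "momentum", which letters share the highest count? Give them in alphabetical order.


Word: "momentum"
Letter counts:
  'e': 1
  'm': 3
  'n': 1
  'o': 1
  't': 1
  'u': 1
Maximum count = 3
Most frequent = 'm' (3 times each)


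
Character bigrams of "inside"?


Word: "inside" (length 6)
Number of bigrams = 6 - 2 + 1 = 5
  Position 0: "in"
  Position 1: "ns"
  Position 2: "si"
  Position 3: "id"
  Position 4: "de"
Bigrams = "in", "ns", "si", "id", "de"


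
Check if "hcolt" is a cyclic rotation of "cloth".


Word: "cloth", Candidate: "hcolt"
Method: check if candidate is substring of word+word
"clothcloth" contains "hcolt"? No
Is rotation = No


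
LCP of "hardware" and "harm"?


Word 1: "hardware"
Word 2: "harm"
Comparing from start:
  Pos 0: 'h' == 'h'
  Pos 1: 'a' == 'a'
  Pos 2: 'r' == 'r'
  Pos 3: 'd' != 'm' (stop)
LCP = "har" (length 3)


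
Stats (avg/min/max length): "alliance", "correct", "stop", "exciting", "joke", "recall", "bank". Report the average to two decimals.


Lengths: "alliance"=8, "correct"=7, "stop"=4, "exciting"=8, "joke"=4, "recall"=6, "bank"=4
Sum = 41, Count = 7
Average = 41/7 = 5.86
= avg=5.86, min=4, max=8


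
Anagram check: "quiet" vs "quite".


Word 1: "quiet" → sorted: eiqtu
Word 2: "quite" → sorted: eiqtu
Same letters? eiqtu == eiqtu
Anagram = Yes


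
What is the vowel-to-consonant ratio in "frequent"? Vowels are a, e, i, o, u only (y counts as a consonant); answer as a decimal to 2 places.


Word: "frequent"
Vowels (a,e,i,o,u): 3
Consonants: 5
Ratio = 3/5
= 0.60


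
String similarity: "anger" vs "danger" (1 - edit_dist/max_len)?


Word 1: "anger" (length 5)
Word 2: "danger" (length 6)
One optimal edit sequence:
  1. insert 'd'  (+1)
  2. keep 'a'
  3. keep 'n'
  4. keep 'g'
  5. keep 'e'
  6. keep 'r'
Edit distance = 1
Max length = max(5, 6) = 6
Similarity = 1 - 1/6
= 0.8333


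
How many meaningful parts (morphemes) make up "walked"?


Word: "walked"
Morphemes: walk / -ed
Each morpheme carries meaning
= 2 morphemes


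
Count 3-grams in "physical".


Word: "physical" (length 8)
Number of 3-grams = length - 3 + 1 = 8 - 3 + 1
= 6


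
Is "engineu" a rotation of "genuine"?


Word: "genuine", Candidate: "engineu"
Method: check if candidate is substring of word+word
"genuinegenuine" contains "engineu"? No
Is rotation = No


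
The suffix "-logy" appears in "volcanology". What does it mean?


Suffix: -logy
As in: volcanology -> volcano + -logy
Meaning = study of


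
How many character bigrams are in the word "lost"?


Word: "lost" (length 4)
Number of 2-grams = length - 2 + 1 = 4 - 2 + 1
= 3


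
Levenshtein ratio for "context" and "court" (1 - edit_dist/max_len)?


Word 1: "context" (length 7)
Word 2: "court" (length 5)
One optimal edit sequence:
  1. keep 'c'
  2. keep 'o'
  3. delete 'n'  (+1)
  4. delete 't'  (+1)
  5. substitute 'e' -> 'u'  (+1)
  6. substitute 'x' -> 'r'  (+1)
  7. keep 't'
Edit distance = 4
Max length = max(7, 5) = 7
Similarity = 1 - 4/7
= 0.4286


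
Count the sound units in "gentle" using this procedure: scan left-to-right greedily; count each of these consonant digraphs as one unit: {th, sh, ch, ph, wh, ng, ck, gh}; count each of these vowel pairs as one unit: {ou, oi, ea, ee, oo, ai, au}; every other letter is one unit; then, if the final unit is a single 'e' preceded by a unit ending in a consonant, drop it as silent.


Word: "gentle" (6 letters)
Left-to-right scan:
  [1] 'g' (letter)
  [2] 'e' (letter)
  [3] 'n' (letter)
  [4] 't' (letter)
  [5] 'l' (letter)
  [6] 'e' (letter)
Units from scan: 6
Final unit is 'e' after a consonant -> drop as silent (-1)
Sound units = 5 units


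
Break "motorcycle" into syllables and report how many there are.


Word: "motorcycle"
Syllable breakdown: mo / tor / cy / cle
Counting: 4 parts
= 4 syllables


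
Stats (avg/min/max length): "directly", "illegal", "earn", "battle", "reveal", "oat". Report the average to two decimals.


Lengths: "directly"=8, "illegal"=7, "earn"=4, "battle"=6, "reveal"=6, "oat"=3
Sum = 34, Count = 6
Average = 34/6 = 5.67
= avg=5.67, min=3, max=8


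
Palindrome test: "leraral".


Word: "leraral"
Reversed: "lararel"
Forward == Backward? leraral != lararel
Palindrome = No


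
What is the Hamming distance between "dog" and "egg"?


Comparing character by character (same length = 3):
  Pos 0: 'd' vs 'e' !=
  Pos 1: 'o' vs 'g' !=
  Pos 2: 'g' vs 'g' =
Hamming distance = 2


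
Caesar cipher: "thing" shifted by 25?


Word: "thing"
Shift: 25
Each letter → (letter + shift) mod 26:
  't' (19) + 25 = 18 → 's'
  'h' (7) + 25 = 6 → 'g'
  'i' (8) + 25 = 7 → 'h'
  'n' (13) + 25 = 12 → 'm'
  'g' (6) + 25 = 5 → 'f'
Result = "sghmf"


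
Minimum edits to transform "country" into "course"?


Word 1: "country" (length 7)
Word 2: "course" (length 6)
One optimal edit sequence (insert/delete/substitute each cost 1):
  1. keep 'c'
  2. keep 'o'
  3. keep 'u'
  4. delete 'n'  (+1)
  5. substitute 't' -> 'r'  (+1)
  6. substitute 'r' -> 's'  (+1)
  7. substitute 'y' -> 'e'  (+1)
Total edit operations: 4
Edit distance = 4


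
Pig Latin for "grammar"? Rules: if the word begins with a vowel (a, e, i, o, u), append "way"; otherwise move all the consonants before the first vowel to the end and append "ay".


Word: "grammar"
Starts with consonant(s) → move to end, add 'ay'
Consonant cluster: "gr"
Pig Latin = "ammargray"


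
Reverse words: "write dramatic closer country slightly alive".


Original: "write dramatic closer country slightly alive"
Words (1..n): write | dramatic | closer | country | slightly | alive
Reversed (n..1): alive | slightly | country | closer | dramatic | write
Result = "alive slightly country closer dramatic write"


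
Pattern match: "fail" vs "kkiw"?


Pattern of "fail": [0, 1, 2, 3]
Pattern of "kkiw": [0, 0, 1, 2]
Patterns do not match
Same pattern = No


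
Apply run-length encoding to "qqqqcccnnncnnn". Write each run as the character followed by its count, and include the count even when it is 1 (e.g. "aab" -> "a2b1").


String: "qqqqcccnnncnnn"
Scanning for consecutive runs:
  'q' x 4
  'c' x 3
  'n' x 3
  'c' x 1
  'n' x 3
RLE = "q4c3n3c1n3"


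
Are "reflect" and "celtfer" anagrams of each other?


Word 1: "reflect" → sorted: ceeflrt
Word 2: "celtfer" → sorted: ceeflrt
Same letters? ceeflrt == ceeflrt
Anagram = Yes


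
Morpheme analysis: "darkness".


Word: "darkness"
Morphemes: dark | -ness
Each morpheme carries meaning
= 2 morphemes


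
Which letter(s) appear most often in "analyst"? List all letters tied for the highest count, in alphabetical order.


Word: "analyst"
Letter counts:
  'a': 2
  'l': 1
  'n': 1
  's': 1
  't': 1
  'y': 1
Maximum count = 2
Most frequent = 'a' (2 times each)


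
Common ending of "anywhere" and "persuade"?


Word 1: "anywhere"
Word 2: "persuade"
Comparing from end:
  Pos -1: 'e' == 'e'
  Pos -2: 'r' != 'd' (stop)
LCS = "e" (length 1)


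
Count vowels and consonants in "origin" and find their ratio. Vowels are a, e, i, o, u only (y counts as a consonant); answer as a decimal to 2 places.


Word: "origin"
Vowels (a,e,i,o,u): 3
Consonants: 3
Ratio = 3/3
= 1.00


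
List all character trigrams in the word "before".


Word: "before" (length 6)
Number of trigrams = 6 - 3 + 1 = 4
  Position 0: "bef"
  Position 1: "efo"
  Position 2: "for"
  Position 3: "ore"
Trigrams = "bef", "efo", "for", "ore"


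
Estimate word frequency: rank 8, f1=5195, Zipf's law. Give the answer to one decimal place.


Zipf's law: f(r) = f(1) / r
f(1) = 5195
f(8) = 5195 / 8
= 649.4 occurrences


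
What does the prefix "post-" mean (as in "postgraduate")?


Prefix: post-
Example: postgraduate (post- + graduate)
Meaning = after


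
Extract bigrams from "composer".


Word: "composer" (length 8)
Number of bigrams = 8 - 2 + 1 = 7
  Position 0: "co"
  Position 1: "om"
  Position 2: "mp"
  Position 3: "po"
  Position 4: "os"
  Position 5: "se"
  Position 6: "er"
Bigrams = "co", "om", "mp", "po", "os", "se", "er"


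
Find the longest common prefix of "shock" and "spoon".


Word 1: "shock"
Word 2: "spoon"
Comparing from start:
  Pos 0: 's' == 's'
  Pos 1: 'h' != 'p' (stop)
LCP = "s" (length 1)


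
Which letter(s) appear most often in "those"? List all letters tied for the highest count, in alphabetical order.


Word: "those"
Letter counts:
  'e': 1
  'h': 1
  'o': 1
  's': 1
  't': 1
Maximum count = 1
Most frequent = 'e', 'h', 'o', 's', 't' (1 time each)


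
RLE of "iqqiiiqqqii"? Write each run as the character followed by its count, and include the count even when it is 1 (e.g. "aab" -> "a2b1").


String: "iqqiiiqqqii"
Scanning for consecutive runs:
  'i' x 1
  'q' x 2
  'i' x 3
  'q' x 3
  'i' x 2
RLE = "i1q2i3q3i2"


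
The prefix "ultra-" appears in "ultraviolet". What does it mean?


Prefix: ultra-
As in: ultraviolet -> ultra- + violet
Meaning = beyond


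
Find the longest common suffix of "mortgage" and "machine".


Word 1: "mortgage"
Word 2: "machine"
Comparing from end:
  Pos -1: 'e' == 'e'
  Pos -2: 'g' != 'n' (stop)
LCS = "e" (length 1)


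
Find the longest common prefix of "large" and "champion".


Word 1: "large"
Word 2: "champion"
Comparing from start:
  Pos 0: 'l' != 'c' (stop)
LCP = "" (length 0)


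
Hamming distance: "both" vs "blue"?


Comparing character by character (same length = 4):
  Pos 0: 'b' vs 'b' =
  Pos 1: 'o' vs 'l' !=
  Pos 2: 't' vs 'u' !=
  Pos 3: 'h' vs 'e' !=
Hamming distance = 3


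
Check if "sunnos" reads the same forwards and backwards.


Word: "sunnos"
Reversed: "sonnus"
Forward == Backward? sunnos != sonnus
Palindrome = No


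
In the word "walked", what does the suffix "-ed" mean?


Suffix: -ed
Example: walked (walk + -ed)
Meaning = past tense


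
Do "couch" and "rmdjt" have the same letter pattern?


Pattern of "couch": [0, 1, 2, 0, 3]
Pattern of "rmdjt": [0, 1, 2, 3, 4]
Patterns do not match
Same pattern = No


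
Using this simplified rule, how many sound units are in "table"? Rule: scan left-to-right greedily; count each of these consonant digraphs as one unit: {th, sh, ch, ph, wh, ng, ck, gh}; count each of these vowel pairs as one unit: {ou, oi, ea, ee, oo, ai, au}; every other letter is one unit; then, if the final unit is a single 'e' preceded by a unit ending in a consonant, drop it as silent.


Word: "table" (5 letters)
Left-to-right scan:
  1. 't' (letter)
  2. 'a' (letter)
  3. 'b' (letter)
  4. 'l' (letter)
  5. 'e' (letter)
Units from scan: 5
Final unit is 'e' after a consonant -> drop as silent (-1)
Sound units = 4 units


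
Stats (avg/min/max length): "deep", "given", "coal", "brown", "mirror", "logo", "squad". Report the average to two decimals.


Lengths: "deep"=4, "given"=5, "coal"=4, "brown"=5, "mirror"=6, "logo"=4, "squad"=5
Sum = 33, Count = 7
Average = 33/7 = 4.71
= avg=4.71, min=4, max=6


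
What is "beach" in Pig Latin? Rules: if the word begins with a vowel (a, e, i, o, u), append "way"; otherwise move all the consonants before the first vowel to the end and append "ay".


Word: "beach"
Starts with consonant(s) → move to end, add 'ay'
Consonant cluster: "b"
Pig Latin = "eachbay"


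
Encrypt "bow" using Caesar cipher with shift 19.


Word: "bow"
Shift: 19
Each letter → (letter + shift) mod 26:
  'b' (1) + 19 = 20 → 'u'
  'o' (14) + 19 = 7 → 'h'
  'w' (22) + 19 = 15 → 'p'
Result = "uhp"


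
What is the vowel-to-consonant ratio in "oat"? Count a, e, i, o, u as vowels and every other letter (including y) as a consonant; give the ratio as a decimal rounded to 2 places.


Word: "oat"
Vowels (a,e,i,o,u): 2
Consonants: 1
Ratio = 2/1
= 2.00


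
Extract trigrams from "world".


Word: "world" (length 5)
Number of trigrams = 5 - 3 + 1 = 3
  Position 0: "wor"
  Position 1: "orl"
  Position 2: "rld"
Trigrams = "wor", "orl", "rld"


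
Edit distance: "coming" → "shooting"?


Word 1: "coming" (length 6)
Word 2: "shooting" (length 8)
One optimal edit sequence (insert/delete/substitute each cost 1):
  1. insert 's'  (+1)
  2. insert 'h'  (+1)
  3. substitute 'c' -> 'o'  (+1)
  4. keep 'o'
  5. substitute 'm' -> 't'  (+1)
  6. keep 'i'
  7. keep 'n'
  8. keep 'g'
Total edit operations: 4
Edit distance = 4


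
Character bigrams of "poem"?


Word: "poem" (length 4)
Number of bigrams = 4 - 2 + 1 = 3
  Position 0: "po"
  Position 1: "oe"
  Position 2: "em"
Bigrams = "po", "oe", "em"


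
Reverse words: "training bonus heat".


Original: "training bonus heat"
Words (1..n): training | bonus | heat
Reversed (n..1): heat | bonus | training
Result = "heat bonus training"


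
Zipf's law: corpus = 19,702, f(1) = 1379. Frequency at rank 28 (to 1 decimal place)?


Zipf's law: f(r) = f(1) / r
f(1) = 1379
f(28) = 1379 / 28
= 49.3 occurrences


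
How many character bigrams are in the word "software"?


Word: "software" (length 8)
Number of 2-grams = length - 2 + 1 = 8 - 2 + 1
= 7


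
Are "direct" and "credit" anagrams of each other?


Word 1: "direct" → sorted: cdeirt
Word 2: "credit" → sorted: cdeirt
Same letters? cdeirt == cdeirt
Anagram = Yes


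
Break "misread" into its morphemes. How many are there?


Word: "misread"
Morphemes: mis- / read
Each morpheme carries meaning
= 2 morphemes


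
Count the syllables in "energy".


Word: "energy"
Syllable breakdown: en-er-gy
Counting: 3 parts
= 3 syllables


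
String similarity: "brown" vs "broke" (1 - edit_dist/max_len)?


Word 1: "brown" (length 5)
Word 2: "broke" (length 5)
One optimal edit sequence:
  1. keep 'b'
  2. keep 'r'
  3. keep 'o'
  4. substitute 'w' -> 'k'  (+1)
  5. substitute 'n' -> 'e'  (+1)
Edit distance = 2
Max length = max(5, 5) = 5
Similarity = 1 - 2/5
= 0.6000


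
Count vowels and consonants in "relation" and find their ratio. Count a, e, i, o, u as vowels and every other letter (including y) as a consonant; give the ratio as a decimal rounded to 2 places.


Word: "relation"
Vowels (a,e,i,o,u): 4
Consonants: 4
Ratio = 4/4
= 1.00


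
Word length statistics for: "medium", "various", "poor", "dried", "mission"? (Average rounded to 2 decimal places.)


Lengths: "medium"=6, "various"=7, "poor"=4, "dried"=5, "mission"=7
Sum = 29, Count = 5
Average = 29/5 = 5.80
= avg=5.80, min=4, max=7


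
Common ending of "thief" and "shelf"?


Word 1: "thief"
Word 2: "shelf"
Comparing from end:
  Pos -1: 'f' == 'f'
  Pos -2: 'e' != 'l' (stop)
LCS = "f" (length 1)


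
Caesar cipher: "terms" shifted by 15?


Word: "terms"
Shift: 15
Each letter → (letter + shift) mod 26:
  't' (19) + 15 = 8 → 'i'
  'e' (4) + 15 = 19 → 't'
  'r' (17) + 15 = 6 → 'g'
  'm' (12) + 15 = 1 → 'b'
  's' (18) + 15 = 7 → 'h'
Result = "itgbh"


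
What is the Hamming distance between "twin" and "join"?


Comparing character by character (same length = 4):
  Pos 0: 't' vs 'j' !=
  Pos 1: 'w' vs 'o' !=
  Pos 2: 'i' vs 'i' =
  Pos 3: 'n' vs 'n' =
Hamming distance = 2


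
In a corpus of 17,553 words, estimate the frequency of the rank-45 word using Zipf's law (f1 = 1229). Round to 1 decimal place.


Zipf's law: f(r) = f(1) / r
f(1) = 1229
f(45) = 1229 / 45
= 27.3 occurrences


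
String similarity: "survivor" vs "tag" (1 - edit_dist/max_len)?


Word 1: "survivor" (length 8)
Word 2: "tag" (length 3)
One optimal edit sequence:
  1. delete 's'  (+1)
  2. delete 'u'  (+1)
  3. delete 'r'  (+1)
  4. delete 'v'  (+1)
  5. delete 'i'  (+1)
  6. substitute 'v' -> 't'  (+1)
  7. substitute 'o' -> 'a'  (+1)
  8. substitute 'r' -> 'g'  (+1)
Edit distance = 8
Max length = max(8, 3) = 8
Similarity = 1 - 8/8
= 0.0000


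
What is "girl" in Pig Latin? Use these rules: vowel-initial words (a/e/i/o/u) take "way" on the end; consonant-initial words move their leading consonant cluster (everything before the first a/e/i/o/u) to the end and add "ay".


Word: "girl"
Starts with consonant(s) → move to end, add 'ay'
Consonant cluster: "g"
Pig Latin = "irlgay"


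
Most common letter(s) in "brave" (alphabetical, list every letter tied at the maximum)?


Word: "brave"
Letter counts:
  'a': 1
  'b': 1
  'e': 1
  'r': 1
  'v': 1
Maximum count = 1
Most frequent = 'a', 'b', 'e', 'r', 'v' (1 time each)


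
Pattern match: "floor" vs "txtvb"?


Pattern of "floor": [0, 1, 2, 2, 3]
Pattern of "txtvb": [0, 1, 0, 2, 3]
Patterns do not match
Same pattern = No


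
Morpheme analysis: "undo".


Word: "undo"
Morphemes: un- / do
Each morpheme carries meaning
= 2 morphemes


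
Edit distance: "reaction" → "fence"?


Word 1: "reaction" (length 8)
Word 2: "fence" (length 5)
One optimal edit sequence (insert/delete/substitute each cost 1):
  1. substitute 'r' -> 'f'  (+1)
  2. keep 'e'
  3. substitute 'a' -> 'n'  (+1)
  4. keep 'c'
  5. delete 't'  (+1)
  6. delete 'i'  (+1)
  7. delete 'o'  (+1)
  8. substitute 'n' -> 'e'  (+1)
Total edit operations: 6
Edit distance = 6


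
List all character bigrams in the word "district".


Word: "district" (length 8)
Number of bigrams = 8 - 2 + 1 = 7
  Position 0: "di"
  Position 1: "is"
  Position 2: "st"
  Position 3: "tr"
  Position 4: "ri"
  Position 5: "ic"
  Position 6: "ct"
Bigrams = "di", "is", "st", "tr", "ri", "ic", "ct"


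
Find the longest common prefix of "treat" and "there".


Word 1: "treat"
Word 2: "there"
Comparing from start:
  Pos 0: 't' == 't'
  Pos 1: 'r' != 'h' (stop)
LCP = "t" (length 1)


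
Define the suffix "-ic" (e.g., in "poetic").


Suffix: -ic
Example: poetic (poet + -ic)
Meaning = relating to


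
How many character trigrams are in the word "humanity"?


Word: "humanity" (length 8)
Number of 3-grams = length - 3 + 1 = 8 - 3 + 1
= 6


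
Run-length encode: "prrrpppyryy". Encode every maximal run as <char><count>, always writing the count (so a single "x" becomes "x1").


String: "prrrpppyryy"
Scanning for consecutive runs:
  'p' x 1
  'r' x 3
  'p' x 3
  'y' x 1
  'r' x 1
  'y' x 2
RLE = "p1r3p3y1r1y2"


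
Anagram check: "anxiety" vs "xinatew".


Word 1: "anxiety" → sorted: aeintxy
Word 2: "xinatew" → sorted: aeintwx
Same letters? aeintxy != aeintwx
Anagram = No


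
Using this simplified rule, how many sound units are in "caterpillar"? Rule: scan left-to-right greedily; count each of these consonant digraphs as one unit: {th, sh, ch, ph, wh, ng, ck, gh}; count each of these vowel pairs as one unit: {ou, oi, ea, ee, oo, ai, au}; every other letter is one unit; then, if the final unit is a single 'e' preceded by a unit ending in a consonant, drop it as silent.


Word: "caterpillar" (11 letters)
Left-to-right scan:
  1. 'c' (letter)
  2. 'a' (letter)
  3. 't' (letter)
  4. 'e' (letter)
  5. 'r' (letter)
  6. 'p' (letter)
  7. 'i' (letter)
  8. 'l' (letter)
  9. 'l' (letter)
  10. 'a' (letter)
  11. 'r' (letter)
Units from scan: 11
Sound units = 11 units


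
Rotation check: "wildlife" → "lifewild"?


Word: "wildlife", Candidate: "lifewild"
Method: check if candidate is substring of word+word
"wildlifewildlife" contains "lifewild"? Yes
Is rotation = Yes


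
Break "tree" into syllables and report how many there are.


Word: "tree"
Syllable breakdown: tree
Counting: 1 part
= 1 syllable


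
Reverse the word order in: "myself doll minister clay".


Original: "myself doll minister clay"
Words (1..n): myself | doll | minister | clay
Reversed (n..1): clay | minister | doll | myself
Result = "clay minister doll myself"


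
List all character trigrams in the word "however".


Word: "however" (length 7)
Number of trigrams = 7 - 3 + 1 = 5
  Position 0: "how"
  Position 1: "owe"
  Position 2: "wev"
  Position 3: "eve"
  Position 4: "ver"
Trigrams = "how", "owe", "wev", "eve", "ver"


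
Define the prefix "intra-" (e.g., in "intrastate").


Prefix: intra-
Example: intrastate = intra- + state
Meaning = within


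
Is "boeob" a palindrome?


Word: "boeob"
Reversed: "boeob"
Forward == Backward? boeob == boeob
Palindrome = Yes


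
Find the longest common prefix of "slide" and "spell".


Word 1: "slide"
Word 2: "spell"
Comparing from start:
  Pos 0: 's' == 's'
  Pos 1: 'l' != 'p' (stop)
LCP = "s" (length 1)


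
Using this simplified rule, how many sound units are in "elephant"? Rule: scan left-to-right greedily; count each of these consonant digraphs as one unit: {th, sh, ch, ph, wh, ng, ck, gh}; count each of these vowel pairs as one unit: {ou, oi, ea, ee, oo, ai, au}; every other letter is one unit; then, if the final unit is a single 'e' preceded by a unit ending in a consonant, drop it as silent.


Word: "elephant" (8 letters)
Left-to-right scan:
  (1) 'e' (letter)
  (2) 'l' (letter)
  (3) 'e' (letter)
  (4) 'ph' (digraph)
  (5) 'a' (letter)
  (6) 'n' (letter)
  (7) 't' (letter)
Units from scan: 7
Sound units = 7 units


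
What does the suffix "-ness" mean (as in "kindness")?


Suffix: -ness
Example: kindness (kind + -ness)
Meaning = state of being


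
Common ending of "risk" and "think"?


Word 1: "risk"
Word 2: "think"
Comparing from end:
  Pos -1: 'k' == 'k'
  Pos -2: 's' != 'n' (stop)
LCS = "k" (length 1)


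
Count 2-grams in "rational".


Word: "rational" (length 8)
Number of 2-grams = length - 2 + 1 = 8 - 2 + 1
= 7
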